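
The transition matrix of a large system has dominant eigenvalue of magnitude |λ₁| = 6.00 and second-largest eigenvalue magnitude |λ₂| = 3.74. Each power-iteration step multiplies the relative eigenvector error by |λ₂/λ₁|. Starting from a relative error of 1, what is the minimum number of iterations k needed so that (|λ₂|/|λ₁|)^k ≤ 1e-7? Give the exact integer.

35

|λ₂/λ₁| = 3.74/6.00 = 0.62333
Need k ≥ ln(1e-7) / ln(0.62333) = -16.1181 / -0.4727 ≈ 34.100
Smallest integer k satisfying the bound: 35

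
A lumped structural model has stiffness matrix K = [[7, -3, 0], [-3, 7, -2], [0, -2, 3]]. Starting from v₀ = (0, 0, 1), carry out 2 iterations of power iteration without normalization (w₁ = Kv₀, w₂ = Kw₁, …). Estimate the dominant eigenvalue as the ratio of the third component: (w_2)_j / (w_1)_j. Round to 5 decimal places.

λ ≈ 4.33333

w1 = Kv₀ = (7·0 + (-3)·0 + 0·1; (-3)·0 + 7·0 + (-2)·1; 0·0 + (-2)·0 + 3·1) = (0, -2, 3)
w2 = Kw1 = (7·0 + (-3)·(-2) + 0·3; (-3)·0 + 7·(-2) + (-2)·3; 0·0 + (-2)·(-2) + 3·3) = (6, -20, 13)
Ratio at component: 13 / 3 = 4.33333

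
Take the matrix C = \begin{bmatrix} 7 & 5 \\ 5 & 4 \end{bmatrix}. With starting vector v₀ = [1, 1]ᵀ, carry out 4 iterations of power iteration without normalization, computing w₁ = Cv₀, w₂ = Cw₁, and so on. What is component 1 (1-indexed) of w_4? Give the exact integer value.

14826

w1 = Cv₀ = (12, 9)
w2 = Cw1 = (129, 96)
w3 = Cw2 = (1383, 1029)
w4 = Cw3 = (14826, 11031)
The requested component of w4 is 14826.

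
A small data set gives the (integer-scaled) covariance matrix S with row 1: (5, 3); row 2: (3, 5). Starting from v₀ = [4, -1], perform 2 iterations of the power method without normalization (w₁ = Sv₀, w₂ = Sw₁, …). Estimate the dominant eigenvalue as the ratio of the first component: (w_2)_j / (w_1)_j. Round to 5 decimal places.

w1 = Sv₀ = (5·4 + 3·(-1); 3·4 + 5·(-1)) = (17, 7)
w2 = Sw1 = (5·17 + 3·7; 3·17 + 5·7) = (106, 86)
Ratio at component: 106 / 17 = 6.23529

6.23529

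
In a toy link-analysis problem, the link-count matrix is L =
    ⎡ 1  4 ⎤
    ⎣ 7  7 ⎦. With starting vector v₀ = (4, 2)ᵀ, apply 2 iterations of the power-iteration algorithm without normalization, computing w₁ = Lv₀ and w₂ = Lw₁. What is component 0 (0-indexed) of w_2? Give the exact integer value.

w1 = Lv₀ = (12, 42)
w2 = Lw1 = (180, 378)
The requested component of w2 is 180.

180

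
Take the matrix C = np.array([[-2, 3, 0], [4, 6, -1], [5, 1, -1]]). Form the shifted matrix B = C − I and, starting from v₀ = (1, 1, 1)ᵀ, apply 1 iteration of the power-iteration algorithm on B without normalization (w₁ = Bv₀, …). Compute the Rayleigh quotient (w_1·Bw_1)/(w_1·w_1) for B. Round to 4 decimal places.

B = C − I has rows (-3, 3, 0); (4, 5, -1); (5, 1, -2)
w1 = Bv₀ = ((-3)·1 + 3·1 + 0·1; 4·1 + 5·1 + (-1)·1; 5·1 + 1·1 + (-2)·1) = (0, 8, 4)
Bw1 = (24, 36, 0)
w1·Bw1 = 288; w1·w1 = 80; μ ≈ 288/80 = 3.6000

3.6000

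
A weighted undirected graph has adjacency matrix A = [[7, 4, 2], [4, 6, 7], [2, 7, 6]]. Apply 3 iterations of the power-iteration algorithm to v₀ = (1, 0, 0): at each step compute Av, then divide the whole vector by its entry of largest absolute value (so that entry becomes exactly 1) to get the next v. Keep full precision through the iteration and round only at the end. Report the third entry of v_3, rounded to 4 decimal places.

Av0 = (7.00000, 4.00000, 2.00000); divide by 7.00000 → v1 = (1.00000, 0.57143, 0.28571)
Av1 = (9.85714, 9.42857, 7.71429); divide by 9.85714 → v2 = (1.00000, 0.95652, 0.78261)
Av2 = (12.39130, 15.21739, 13.39130); divide by 15.21739 → v3 = (0.81429, 1.00000, 0.88000)
Requested entry of v3: 924/1050 = 0.8800

0.8800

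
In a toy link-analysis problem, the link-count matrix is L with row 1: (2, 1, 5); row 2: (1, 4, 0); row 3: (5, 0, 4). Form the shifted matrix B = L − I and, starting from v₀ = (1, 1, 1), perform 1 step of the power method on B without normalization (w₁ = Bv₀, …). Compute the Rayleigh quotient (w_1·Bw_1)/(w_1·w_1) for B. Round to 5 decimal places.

7.01550

B = L − I has rows (1, 1, 5); (1, 3, 0); (5, 0, 3)
w1 = Bv₀ = (1·1 + 1·1 + 5·1; 1·1 + 3·1 + 0·1; 5·1 + 0·1 + 3·1) = (7, 4, 8)
Bw1 = (51, 19, 59)
w1·Bw1 = 905; w1·w1 = 129; μ ≈ 905/129 = 7.01550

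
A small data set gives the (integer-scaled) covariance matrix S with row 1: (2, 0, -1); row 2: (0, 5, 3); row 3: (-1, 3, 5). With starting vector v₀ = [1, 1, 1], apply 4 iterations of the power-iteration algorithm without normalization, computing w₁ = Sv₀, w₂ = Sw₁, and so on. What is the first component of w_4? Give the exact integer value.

-614

w1 = Sv₀ = (1, 8, 7)
w2 = Sw1 = (-5, 61, 58)
w3 = Sw2 = (-68, 479, 478)
w4 = Sw3 = (-614, 3829, 3895)
The requested component of w4 is -614.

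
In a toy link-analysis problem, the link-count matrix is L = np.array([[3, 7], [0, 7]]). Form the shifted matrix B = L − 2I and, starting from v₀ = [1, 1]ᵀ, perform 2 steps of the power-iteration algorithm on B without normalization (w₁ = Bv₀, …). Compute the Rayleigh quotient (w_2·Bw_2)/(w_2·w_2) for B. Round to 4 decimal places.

5.0521

B = L − 2I has rows (1, 7); (0, 5)
w1 = Bv₀ = (1·1 + 7·1; 0·1 + 5·1) = (8, 5)
w2 = Bw1 = (1·8 + 7·5; 0·8 + 5·5) = (43, 25)
Bw2 = (218, 125)
w2·Bw2 = 12499; w2·w2 = 2474; μ ≈ 12499/2474 = 5.0521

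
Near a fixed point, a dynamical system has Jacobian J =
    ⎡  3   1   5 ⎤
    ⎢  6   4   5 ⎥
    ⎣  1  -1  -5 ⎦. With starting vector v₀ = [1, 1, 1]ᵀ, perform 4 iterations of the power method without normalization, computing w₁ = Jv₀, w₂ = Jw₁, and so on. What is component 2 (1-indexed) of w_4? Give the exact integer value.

w1 = Jv₀ = (9, 15, -5)
w2 = Jw1 = (17, 89, 19)
w3 = Jw2 = (235, 553, -167)
w4 = Jw3 = (423, 2787, 517)
The requested component of w4 is 2787.

2787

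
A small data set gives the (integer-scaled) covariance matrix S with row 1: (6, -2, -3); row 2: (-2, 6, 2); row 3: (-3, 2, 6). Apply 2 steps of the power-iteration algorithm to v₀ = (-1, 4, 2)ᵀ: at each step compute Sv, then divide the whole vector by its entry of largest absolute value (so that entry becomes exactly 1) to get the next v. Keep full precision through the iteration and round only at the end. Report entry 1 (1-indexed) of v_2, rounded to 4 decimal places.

-0.9361

Sv0 = (-20.00000, 30.00000, 23.00000); divide by 30.00000 → v1 = (-0.66667, 1.00000, 0.76667)
Sv1 = (-8.30000, 8.86667, 8.60000); divide by 8.86667 → v2 = (-0.93609, 1.00000, 0.96992)
Requested entry of v2: -249/266 = -0.9361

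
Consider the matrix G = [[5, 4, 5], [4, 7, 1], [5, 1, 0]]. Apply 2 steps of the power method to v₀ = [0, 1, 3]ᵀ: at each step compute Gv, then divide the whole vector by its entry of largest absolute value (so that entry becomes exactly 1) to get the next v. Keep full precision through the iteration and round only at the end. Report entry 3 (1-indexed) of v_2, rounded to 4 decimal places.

Gv0 = (19.00000, 10.00000, 1.00000); divide by 19.00000 → v1 = (1.00000, 0.52632, 0.05263)
Gv1 = (7.36842, 7.73684, 5.52632); divide by 7.73684 → v2 = (0.95238, 1.00000, 0.71429)
Requested entry of v2: 105/147 = 0.7143

0.7143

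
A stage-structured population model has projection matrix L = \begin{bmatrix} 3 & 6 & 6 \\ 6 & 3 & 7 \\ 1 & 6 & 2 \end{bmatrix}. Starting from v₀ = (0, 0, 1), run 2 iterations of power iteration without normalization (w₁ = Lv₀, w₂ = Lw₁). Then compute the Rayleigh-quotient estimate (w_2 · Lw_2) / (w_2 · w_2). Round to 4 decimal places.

w1 = Lv₀ = (6, 7, 2)
w2 = Lw1 = (72, 71, 52)
Lw2 = (954, 1009, 602)
w2·Lw2 = 72·954 + 71·1009 + 52·602 = 171631; w2·w2 = 72·72 + 71·71 + 52·52 = 12929
λ ≈ 171631/12929 = 13.2749

λ ≈ 13.2749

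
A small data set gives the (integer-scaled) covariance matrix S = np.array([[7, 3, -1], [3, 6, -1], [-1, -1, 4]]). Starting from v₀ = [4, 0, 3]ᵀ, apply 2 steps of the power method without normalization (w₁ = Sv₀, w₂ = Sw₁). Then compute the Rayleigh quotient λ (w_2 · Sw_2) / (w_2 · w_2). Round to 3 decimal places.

w1 = Sv₀ = (7·4 + 3·0 + (-1)·3; 3·4 + 6·0 + (-1)·3; (-1)·4 + (-1)·0 + 4·3) = (25, 9, 8)
w2 = Sw1 = (7·25 + 3·9 + (-1)·8; 3·25 + 6·9 + (-1)·8; (-1)·25 + (-1)·9 + 4·8) = (194, 121, -2)
Sw2 = (1723, 1310, -323)
w2·Sw2 = 194·1723 + 121·1310 + (-2)·(-323) = 493418; w2·w2 = 194·194 + 121·121 + (-2)·(-2) = 52281
λ ≈ 493418/52281 = 9.438

9.438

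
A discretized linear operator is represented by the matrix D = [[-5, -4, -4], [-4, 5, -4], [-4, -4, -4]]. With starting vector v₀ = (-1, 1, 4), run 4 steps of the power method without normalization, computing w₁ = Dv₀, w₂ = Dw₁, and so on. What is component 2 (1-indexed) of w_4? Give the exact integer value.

9569

w1 = Dv₀ = (-15, -7, -16)
w2 = Dw1 = (167, 89, 152)
w3 = Dw2 = (-1799, -831, -1632)
w4 = Dw3 = (18847, 9569, 17048)
The requested component of w4 is 9569.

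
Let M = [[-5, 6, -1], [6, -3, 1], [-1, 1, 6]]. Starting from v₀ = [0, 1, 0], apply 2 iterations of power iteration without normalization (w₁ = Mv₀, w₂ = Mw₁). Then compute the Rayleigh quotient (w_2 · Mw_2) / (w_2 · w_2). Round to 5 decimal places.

λ ≈ -10.14516

w1 = Mv₀ = (6, -3, 1)
w2 = Mw1 = (-49, 46, -3)
Mw2 = (524, -435, 77)
w2·Mw2 = (-49)·524 + 46·(-435) + (-3)·77 = -45917; w2·w2 = (-49)·(-49) + 46·46 + (-3)·(-3) = 4526
λ ≈ -45917/4526 = -10.14516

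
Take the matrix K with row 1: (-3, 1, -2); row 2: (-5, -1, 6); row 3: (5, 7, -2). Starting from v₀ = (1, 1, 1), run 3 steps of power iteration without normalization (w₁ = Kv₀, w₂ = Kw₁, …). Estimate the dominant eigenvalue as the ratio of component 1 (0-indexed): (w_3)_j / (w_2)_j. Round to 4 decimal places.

λ ≈ -3.5000

w1 = Kv₀ = ((-3)·1 + 1·1 + (-2)·1; (-5)·1 + (-1)·1 + 6·1; 5·1 + 7·1 + (-2)·1) = (-4, 0, 10)
w2 = Kw1 = ((-3)·(-4) + 1·0 + (-2)·10; (-5)·(-4) + (-1)·0 + 6·10; 5·(-4) + 7·0 + (-2)·10) = (-8, 80, -40)
w3 = Kw2 = (184, -280, 600)
Ratio at component: -280 / 80 = -3.5000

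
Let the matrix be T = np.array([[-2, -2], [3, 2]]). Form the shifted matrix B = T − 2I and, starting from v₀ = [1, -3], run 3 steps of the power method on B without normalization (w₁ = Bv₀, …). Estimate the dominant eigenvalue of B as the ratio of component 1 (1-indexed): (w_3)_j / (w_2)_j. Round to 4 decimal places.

-3.1429

B = T − 2I has rows (-4, -2); (3, 0)
w1 = Bv₀ = ((-4)·1 + (-2)·(-3); 3·1 + 0·(-3)) = (2, 3)
w2 = Bw1 = ((-4)·2 + (-2)·3; 3·2 + 0·3) = (-14, 6)
w3 = Bw2 = (44, -42)
Ratio: 44/-14 = -3.1429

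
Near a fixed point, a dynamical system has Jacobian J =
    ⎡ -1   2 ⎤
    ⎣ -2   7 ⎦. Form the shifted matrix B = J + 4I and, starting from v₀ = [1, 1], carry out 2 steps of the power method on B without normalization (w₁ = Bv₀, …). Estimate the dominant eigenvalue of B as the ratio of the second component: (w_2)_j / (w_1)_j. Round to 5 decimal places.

B = J + 4I has rows (3, 2); (-2, 11)
w1 = Bv₀ = (3·1 + 2·1; (-2)·1 + 11·1) = (5, 9)
w2 = Bw1 = (3·5 + 2·9; (-2)·5 + 11·9) = (33, 89)
Ratio: 89/9 = 9.88889

9.88889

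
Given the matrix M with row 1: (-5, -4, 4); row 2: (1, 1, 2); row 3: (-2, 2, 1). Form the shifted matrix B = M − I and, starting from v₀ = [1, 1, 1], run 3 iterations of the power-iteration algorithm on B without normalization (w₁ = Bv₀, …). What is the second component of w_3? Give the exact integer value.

B = M − I has rows (-6, -4, 4); (1, 0, 2); (-2, 2, 0)
w1 = Bv₀ = (-6, 3, 0)
w2 = Bw1 = (24, -6, 18)
w3 = Bw2 = (-48, 60, -60)
Requested component of w3: 60

60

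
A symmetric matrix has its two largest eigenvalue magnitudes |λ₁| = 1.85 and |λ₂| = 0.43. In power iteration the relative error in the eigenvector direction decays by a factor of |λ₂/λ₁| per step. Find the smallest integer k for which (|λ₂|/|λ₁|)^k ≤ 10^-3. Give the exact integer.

5

|λ₂/λ₁| = 0.43/1.85 = 0.23243
Need k ≥ ln(10^-3) / ln(0.23243) = -6.9078 / -1.4592 ≈ 4.734
Smallest integer k satisfying the bound: 5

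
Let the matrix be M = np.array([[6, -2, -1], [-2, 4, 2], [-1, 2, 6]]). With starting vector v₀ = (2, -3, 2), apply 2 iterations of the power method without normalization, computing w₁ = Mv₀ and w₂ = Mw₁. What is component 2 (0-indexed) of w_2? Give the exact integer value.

w1 = Mv₀ = (16, -12, 4)
w2 = Mw1 = (116, -72, -16)
The requested component of w2 is -16.

-16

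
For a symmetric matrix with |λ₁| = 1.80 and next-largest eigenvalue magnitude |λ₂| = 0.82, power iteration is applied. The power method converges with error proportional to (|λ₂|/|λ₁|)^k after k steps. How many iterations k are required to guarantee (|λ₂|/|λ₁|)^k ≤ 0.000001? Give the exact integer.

18

|λ₂/λ₁| = 0.82/1.80 = 0.45556
Need k ≥ ln(0.000001) / ln(0.45556) = -13.8155 / -0.7862 ≈ 17.572
Smallest integer k satisfying the bound: 18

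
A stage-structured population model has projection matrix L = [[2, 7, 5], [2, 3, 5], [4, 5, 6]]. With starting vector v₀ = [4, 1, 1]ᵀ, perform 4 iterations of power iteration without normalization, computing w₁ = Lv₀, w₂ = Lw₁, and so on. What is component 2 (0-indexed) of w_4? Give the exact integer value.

w1 = Lv₀ = (2·4 + 7·1 + 5·1; 2·4 + 3·1 + 5·1; 4·4 + 5·1 + 6·1) = (20, 16, 27)
w2 = Lw1 = (2·20 + 7·16 + 5·27; 2·20 + 3·16 + 5·27; 4·20 + 5·16 + 6·27) = (287, 223, 322)
w3 = Lw2 = (3745, 2853, 4195)
w4 = Lw3 = (48436, 37024, 54415)
The requested component of w4 is 54415.

54415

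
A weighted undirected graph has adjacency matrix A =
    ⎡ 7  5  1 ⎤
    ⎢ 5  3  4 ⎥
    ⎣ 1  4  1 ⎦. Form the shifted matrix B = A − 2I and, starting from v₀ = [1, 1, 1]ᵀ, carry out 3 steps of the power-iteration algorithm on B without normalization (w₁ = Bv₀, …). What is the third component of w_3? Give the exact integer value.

B = A − 2I has rows (5, 5, 1); (5, 1, 4); (1, 4, -1)
w1 = Bv₀ = (5·1 + 5·1 + 1·1; 5·1 + 1·1 + 4·1; 1·1 + 4·1 + (-1)·1) = (11, 10, 4)
w2 = Bw1 = (5·11 + 5·10 + 1·4; 5·11 + 1·10 + 4·4; 1·11 + 4·10 + (-1)·4) = (109, 81, 47)
w3 = Bw2 = (997, 814, 386)
Requested component of w3: 386

386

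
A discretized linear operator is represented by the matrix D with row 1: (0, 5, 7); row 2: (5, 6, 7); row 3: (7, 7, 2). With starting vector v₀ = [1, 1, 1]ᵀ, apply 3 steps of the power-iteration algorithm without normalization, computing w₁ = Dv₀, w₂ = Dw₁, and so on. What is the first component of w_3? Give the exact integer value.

3094

w1 = Dv₀ = (0·1 + 5·1 + 7·1; 5·1 + 6·1 + 7·1; 7·1 + 7·1 + 2·1) = (12, 18, 16)
w2 = Dw1 = (0·12 + 5·18 + 7·16; 5·12 + 6·18 + 7·16; 7·12 + 7·18 + 2·16) = (202, 280, 242)
w3 = Dw2 = (3094, 4384, 3858)
The requested component of w3 is 3094.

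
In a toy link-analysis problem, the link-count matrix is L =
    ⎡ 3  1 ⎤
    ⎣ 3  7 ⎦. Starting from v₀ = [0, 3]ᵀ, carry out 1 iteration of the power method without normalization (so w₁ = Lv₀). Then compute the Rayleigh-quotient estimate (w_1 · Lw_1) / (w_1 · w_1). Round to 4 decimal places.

w1 = Lv₀ = (3, 21)
Lw1 = (30, 156)
w1·Lw1 = 3·30 + 21·156 = 3366; w1·w1 = 3·3 + 21·21 = 450
λ ≈ 3366/450 = 7.4800

7.4800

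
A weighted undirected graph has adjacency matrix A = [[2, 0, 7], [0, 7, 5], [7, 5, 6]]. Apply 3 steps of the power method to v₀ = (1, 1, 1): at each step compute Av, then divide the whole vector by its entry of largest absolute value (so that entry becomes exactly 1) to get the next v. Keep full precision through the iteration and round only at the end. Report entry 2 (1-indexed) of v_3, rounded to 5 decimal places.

0.72702

Av0 = (9.000000, 12.000000, 18.000000); divide by 18.000000 → v1 = (0.500000, 0.666667, 1.000000)
Av1 = (8.000000, 9.666667, 12.833333); divide by 12.833333 → v2 = (0.623377, 0.753247, 1.000000)
Av2 = (8.246753, 10.272727, 14.129870); divide by 14.129870 → v3 = (0.583640, 0.727022, 1.000000)
Requested entry of v3: 2373/3264 = 0.72702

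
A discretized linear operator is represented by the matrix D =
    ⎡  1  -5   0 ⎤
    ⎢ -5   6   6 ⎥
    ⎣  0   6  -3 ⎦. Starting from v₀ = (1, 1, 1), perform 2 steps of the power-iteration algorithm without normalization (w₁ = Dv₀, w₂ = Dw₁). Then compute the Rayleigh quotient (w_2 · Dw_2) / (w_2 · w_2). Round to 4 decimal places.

λ ≈ 11.0471

w1 = Dv₀ = (-4, 7, 3)
w2 = Dw1 = (-39, 80, 33)
Dw2 = (-439, 873, 381)
w2·Dw2 = (-39)·(-439) + 80·873 + 33·381 = 99534; w2·w2 = (-39)·(-39) + 80·80 + 33·33 = 9010
λ ≈ 99534/9010 = 11.0471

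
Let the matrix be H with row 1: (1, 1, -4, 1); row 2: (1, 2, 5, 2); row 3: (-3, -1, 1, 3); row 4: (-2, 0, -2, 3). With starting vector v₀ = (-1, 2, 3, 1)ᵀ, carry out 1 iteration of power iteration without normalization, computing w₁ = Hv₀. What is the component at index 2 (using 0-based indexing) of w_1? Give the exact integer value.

7

w1 = Hv₀ = (1·(-1) + 1·2 + (-4)·3 + 1·1; 1·(-1) + 2·2 + 5·3 + 2·1; (-3)·(-1) + (-1)·2 + 1·3 + 3·1; (-2)·(-1) + 0·2 + (-2)·3 + 3·1) = (-10, 20, 7, -1)
The requested component of w1 is 7.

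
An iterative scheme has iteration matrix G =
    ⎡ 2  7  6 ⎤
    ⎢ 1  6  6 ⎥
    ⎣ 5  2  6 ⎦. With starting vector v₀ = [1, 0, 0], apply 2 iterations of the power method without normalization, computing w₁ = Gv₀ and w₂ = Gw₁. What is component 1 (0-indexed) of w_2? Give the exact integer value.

38

w1 = Gv₀ = (2, 1, 5)
w2 = Gw1 = (41, 38, 42)
The requested component of w2 is 38.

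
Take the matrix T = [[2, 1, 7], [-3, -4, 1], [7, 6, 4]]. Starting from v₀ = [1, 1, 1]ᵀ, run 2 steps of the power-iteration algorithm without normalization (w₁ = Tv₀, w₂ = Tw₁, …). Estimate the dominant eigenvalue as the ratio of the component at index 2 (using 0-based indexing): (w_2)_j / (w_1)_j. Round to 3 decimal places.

w1 = Tv₀ = (10, -6, 17)
w2 = Tw1 = (133, 11, 102)
Ratio at component: 102 / 17 = 6.000

6.000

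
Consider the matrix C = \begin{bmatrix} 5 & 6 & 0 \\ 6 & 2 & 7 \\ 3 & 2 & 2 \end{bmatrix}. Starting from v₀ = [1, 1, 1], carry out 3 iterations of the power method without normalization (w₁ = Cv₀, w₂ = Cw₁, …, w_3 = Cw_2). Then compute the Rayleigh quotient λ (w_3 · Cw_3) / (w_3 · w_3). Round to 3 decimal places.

w1 = Cv₀ = (11, 15, 7)
w2 = Cw1 = (145, 145, 77)
w3 = Cw2 = (1595, 1699, 879)
Cw3 = (18169, 19121, 9941)
w3·Cw3 = 1595·18169 + 1699·19121 + 879·9941 = 70204273; w3·w3 = 1595·1595 + 1699·1699 + 879·879 = 6203267
λ ≈ 70204273/6203267 = 11.317

11.317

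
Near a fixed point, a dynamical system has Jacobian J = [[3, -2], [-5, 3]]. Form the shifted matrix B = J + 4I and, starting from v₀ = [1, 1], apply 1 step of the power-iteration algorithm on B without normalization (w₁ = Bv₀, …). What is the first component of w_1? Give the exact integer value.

B = J + 4I has rows (7, -2); (-5, 7)
w1 = Bv₀ = (5, 2)
Requested component of w1: 5

5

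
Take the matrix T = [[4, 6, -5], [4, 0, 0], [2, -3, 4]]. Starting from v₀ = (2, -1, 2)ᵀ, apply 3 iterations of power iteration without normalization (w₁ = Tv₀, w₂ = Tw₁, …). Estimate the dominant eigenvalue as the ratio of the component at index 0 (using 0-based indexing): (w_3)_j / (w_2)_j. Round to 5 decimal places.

8.94915

w1 = Tv₀ = (4·2 + 6·(-1) + (-5)·2; 4·2 + 0·(-1) + 0·2; 2·2 + (-3)·(-1) + 4·2) = (-8, 8, 15)
w2 = Tw1 = (4·(-8) + 6·8 + (-5)·15; 4·(-8) + 0·8 + 0·15; 2·(-8) + (-3)·8 + 4·15) = (-59, -32, 20)
w3 = Tw2 = (-528, -236, 58)
Ratio at component: -528 / -59 = 8.94915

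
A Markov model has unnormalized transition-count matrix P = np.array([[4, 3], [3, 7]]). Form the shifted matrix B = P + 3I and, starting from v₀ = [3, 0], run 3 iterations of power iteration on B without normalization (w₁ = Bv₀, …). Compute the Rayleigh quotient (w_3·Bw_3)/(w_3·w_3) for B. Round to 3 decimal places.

B = P + 3I has rows (7, 3); (3, 10)
w1 = Bv₀ = (7·3 + 3·0; 3·3 + 10·0) = (21, 9)
w2 = Bw1 = (7·21 + 3·9; 3·21 + 10·9) = (174, 153)
w3 = Bw2 = (1677, 2052)
Bw3 = (17895, 25551)
w3·Bw3 = 82440567; w3·w3 = 7023033; μ ≈ 82440567/7023033 = 11.739

11.739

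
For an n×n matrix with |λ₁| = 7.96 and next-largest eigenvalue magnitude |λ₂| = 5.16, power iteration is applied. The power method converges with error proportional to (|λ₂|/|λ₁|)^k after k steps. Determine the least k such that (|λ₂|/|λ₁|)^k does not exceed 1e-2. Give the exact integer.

|λ₂/λ₁| = 5.16/7.96 = 0.64824
Need k ≥ ln(1e-2) / ln(0.64824) = -4.6052 / -0.4335 ≈ 10.623
Smallest integer k satisfying the bound: 11

11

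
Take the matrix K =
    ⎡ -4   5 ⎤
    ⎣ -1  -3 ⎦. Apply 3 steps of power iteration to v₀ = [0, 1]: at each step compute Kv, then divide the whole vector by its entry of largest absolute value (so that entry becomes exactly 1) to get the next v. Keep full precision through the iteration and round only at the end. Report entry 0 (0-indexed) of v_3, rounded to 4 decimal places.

1.0000

Kv0 = (5.00000, -3.00000); divide by 5.00000 → v1 = (1.00000, -0.60000)
Kv1 = (-7.00000, 0.80000); divide by -7.00000 → v2 = (1.00000, -0.11429)
Kv2 = (-4.57143, -0.65714); divide by -4.57143 → v3 = (1.00000, 0.14375)
Requested entry of v3: 160/160 = 1.0000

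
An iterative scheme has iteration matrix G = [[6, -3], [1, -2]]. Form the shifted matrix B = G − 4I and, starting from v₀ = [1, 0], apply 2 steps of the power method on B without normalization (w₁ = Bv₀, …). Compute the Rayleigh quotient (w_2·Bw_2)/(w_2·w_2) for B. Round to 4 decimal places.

-5.0588

B = G − 4I has rows (2, -3); (1, -6)
w1 = Bv₀ = (2·1 + (-3)·0; 1·1 + (-6)·0) = (2, 1)
w2 = Bw1 = (2·2 + (-3)·1; 1·2 + (-6)·1) = (1, -4)
Bw2 = (14, 25)
w2·Bw2 = -86; w2·w2 = 17; μ ≈ -86/17 = -5.0588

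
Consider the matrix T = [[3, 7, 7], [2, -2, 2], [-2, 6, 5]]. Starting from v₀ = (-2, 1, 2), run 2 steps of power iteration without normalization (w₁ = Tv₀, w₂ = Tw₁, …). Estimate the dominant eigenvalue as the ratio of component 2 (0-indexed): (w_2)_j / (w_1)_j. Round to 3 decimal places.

w1 = Tv₀ = (3·(-2) + 7·1 + 7·2; 2·(-2) + (-2)·1 + 2·2; (-2)·(-2) + 6·1 + 5·2) = (15, -2, 20)
w2 = Tw1 = (3·15 + 7·(-2) + 7·20; 2·15 + (-2)·(-2) + 2·20; (-2)·15 + 6·(-2) + 5·20) = (171, 74, 58)
Ratio at component: 58 / 20 = 2.900

λ ≈ 2.900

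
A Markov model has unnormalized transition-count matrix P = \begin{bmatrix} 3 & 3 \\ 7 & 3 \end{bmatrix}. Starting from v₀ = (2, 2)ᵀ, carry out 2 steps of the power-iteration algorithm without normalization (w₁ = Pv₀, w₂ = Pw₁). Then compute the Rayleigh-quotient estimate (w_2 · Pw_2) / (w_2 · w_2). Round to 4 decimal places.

7.6154

w1 = Pv₀ = (3·2 + 3·2; 7·2 + 3·2) = (12, 20)
w2 = Pw1 = (3·12 + 3·20; 7·12 + 3·20) = (96, 144)
Pw2 = (720, 1104)
w2·Pw2 = 96·720 + 144·1104 = 228096; w2·w2 = 96·96 + 144·144 = 29952
λ ≈ 228096/29952 = 7.6154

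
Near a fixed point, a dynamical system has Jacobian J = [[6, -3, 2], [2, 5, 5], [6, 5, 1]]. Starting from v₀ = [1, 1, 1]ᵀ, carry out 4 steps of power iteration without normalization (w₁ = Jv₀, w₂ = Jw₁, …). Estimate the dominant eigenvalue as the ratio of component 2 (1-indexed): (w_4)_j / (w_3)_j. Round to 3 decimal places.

w1 = Jv₀ = (5, 12, 12)
w2 = Jw1 = (18, 130, 102)
w3 = Jw2 = (-78, 1196, 860)
w4 = Jw3 = (-2336, 10124, 6372)
Ratio at component: 10124 / 1196 = 8.465

λ ≈ 8.465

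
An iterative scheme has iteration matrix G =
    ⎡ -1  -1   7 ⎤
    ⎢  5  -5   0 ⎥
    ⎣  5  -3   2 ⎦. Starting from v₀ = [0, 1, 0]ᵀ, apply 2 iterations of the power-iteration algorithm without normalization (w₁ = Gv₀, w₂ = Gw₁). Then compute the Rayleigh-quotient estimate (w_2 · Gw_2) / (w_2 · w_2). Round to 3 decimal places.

w1 = Gv₀ = ((-1)·0 + (-1)·1 + 7·0; 5·0 + (-5)·1 + 0·0; 5·0 + (-3)·1 + 2·0) = (-1, -5, -3)
w2 = Gw1 = ((-1)·(-1) + (-1)·(-5) + 7·(-3); 5·(-1) + (-5)·(-5) + 0·(-3); 5·(-1) + (-3)·(-5) + 2·(-3)) = (-15, 20, 4)
Gw2 = (23, -175, -127)
w2·Gw2 = (-15)·23 + 20·(-175) + 4·(-127) = -4353; w2·w2 = (-15)·(-15) + 20·20 + 4·4 = 641
λ ≈ -4353/641 = -6.791

-6.791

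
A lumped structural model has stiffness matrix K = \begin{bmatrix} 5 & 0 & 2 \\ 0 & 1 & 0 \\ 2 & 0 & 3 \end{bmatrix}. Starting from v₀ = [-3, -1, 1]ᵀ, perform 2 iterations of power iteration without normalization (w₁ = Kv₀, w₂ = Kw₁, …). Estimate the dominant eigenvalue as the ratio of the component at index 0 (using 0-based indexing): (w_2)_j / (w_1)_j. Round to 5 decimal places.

w1 = Kv₀ = (5·(-3) + 0·(-1) + 2·1; 0·(-3) + 1·(-1) + 0·1; 2·(-3) + 0·(-1) + 3·1) = (-13, -1, -3)
w2 = Kw1 = (5·(-13) + 0·(-1) + 2·(-3); 0·(-13) + 1·(-1) + 0·(-3); 2·(-13) + 0·(-1) + 3·(-3)) = (-71, -1, -35)
Ratio at component: -71 / -13 = 5.46154

λ ≈ 5.46154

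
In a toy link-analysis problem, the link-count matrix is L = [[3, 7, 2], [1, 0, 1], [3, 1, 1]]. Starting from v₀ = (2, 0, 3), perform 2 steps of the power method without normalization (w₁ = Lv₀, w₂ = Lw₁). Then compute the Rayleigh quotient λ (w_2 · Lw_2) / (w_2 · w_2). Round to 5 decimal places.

6.03618

w1 = Lv₀ = (3·2 + 7·0 + 2·3; 1·2 + 0·0 + 1·3; 3·2 + 1·0 + 1·3) = (12, 5, 9)
w2 = Lw1 = (3·12 + 7·5 + 2·9; 1·12 + 0·5 + 1·9; 3·12 + 1·5 + 1·9) = (89, 21, 50)
Lw2 = (514, 139, 338)
w2·Lw2 = 89·514 + 21·139 + 50·338 = 65565; w2·w2 = 89·89 + 21·21 + 50·50 = 10862
λ ≈ 65565/10862 = 6.03618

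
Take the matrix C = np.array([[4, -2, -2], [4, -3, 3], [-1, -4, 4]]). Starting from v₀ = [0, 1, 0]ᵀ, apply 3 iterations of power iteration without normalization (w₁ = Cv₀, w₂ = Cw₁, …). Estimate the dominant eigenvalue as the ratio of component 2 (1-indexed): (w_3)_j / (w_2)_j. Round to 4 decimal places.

λ ≈ -4.6364

w1 = Cv₀ = (-2, -3, -4)
w2 = Cw1 = (6, -11, -2)
w3 = Cw2 = (50, 51, 30)
Ratio at component: 51 / -11 = -4.6364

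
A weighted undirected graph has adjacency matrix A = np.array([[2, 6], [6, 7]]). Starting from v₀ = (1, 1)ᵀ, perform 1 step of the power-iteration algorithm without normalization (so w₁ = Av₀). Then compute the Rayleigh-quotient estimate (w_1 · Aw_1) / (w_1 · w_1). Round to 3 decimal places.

λ ≈ 10.983

w1 = Av₀ = (8, 13)
Aw1 = (94, 139)
w1·Aw1 = 8·94 + 13·139 = 2559; w1·w1 = 8·8 + 13·13 = 233
λ ≈ 2559/233 = 10.983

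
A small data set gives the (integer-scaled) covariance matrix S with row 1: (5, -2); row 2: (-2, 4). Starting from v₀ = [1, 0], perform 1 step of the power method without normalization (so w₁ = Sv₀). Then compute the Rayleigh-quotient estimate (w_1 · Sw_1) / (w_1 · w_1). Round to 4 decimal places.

λ ≈ 6.2414

w1 = Sv₀ = (5, -2)
Sw1 = (29, -18)
w1·Sw1 = 5·29 + (-2)·(-18) = 181; w1·w1 = 5·5 + (-2)·(-2) = 29
λ ≈ 181/29 = 6.2414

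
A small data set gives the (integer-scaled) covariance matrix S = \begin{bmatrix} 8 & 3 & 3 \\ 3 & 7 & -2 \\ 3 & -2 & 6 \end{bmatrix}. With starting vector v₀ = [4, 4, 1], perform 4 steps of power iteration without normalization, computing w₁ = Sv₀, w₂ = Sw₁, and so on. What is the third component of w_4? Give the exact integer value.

w1 = Sv₀ = (8·4 + 3·4 + 3·1; 3·4 + 7·4 + (-2)·1; 3·4 + (-2)·4 + 6·1) = (47, 38, 10)
w2 = Sw1 = (8·47 + 3·38 + 3·10; 3·47 + 7·38 + (-2)·10; 3·47 + (-2)·38 + 6·10) = (520, 387, 125)
w3 = Sw2 = (5696, 4019, 1536)
w4 = Sw3 = (62233, 42149, 18266)
The requested component of w4 is 18266.

18266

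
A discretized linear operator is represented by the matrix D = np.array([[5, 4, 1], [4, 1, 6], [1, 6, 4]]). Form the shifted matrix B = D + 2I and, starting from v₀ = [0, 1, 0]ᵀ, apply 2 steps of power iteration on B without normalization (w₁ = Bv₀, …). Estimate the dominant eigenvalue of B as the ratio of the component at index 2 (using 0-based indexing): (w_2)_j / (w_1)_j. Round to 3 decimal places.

B = D + 2I has rows (7, 4, 1); (4, 3, 6); (1, 6, 6)
w1 = Bv₀ = (4, 3, 6)
w2 = Bw1 = (46, 61, 58)
Ratio: 58/6 = 9.667

9.667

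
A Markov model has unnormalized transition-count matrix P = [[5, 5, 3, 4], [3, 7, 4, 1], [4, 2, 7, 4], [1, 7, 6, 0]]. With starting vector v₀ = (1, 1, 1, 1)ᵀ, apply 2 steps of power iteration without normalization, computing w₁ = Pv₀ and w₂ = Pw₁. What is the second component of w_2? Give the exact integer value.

w1 = Pv₀ = (5·1 + 5·1 + 3·1 + 4·1; 3·1 + 7·1 + 4·1 + 1·1; 4·1 + 2·1 + 7·1 + 4·1; 1·1 + 7·1 + 6·1 + 0·1) = (17, 15, 17, 14)
w2 = Pw1 = (5·17 + 5·15 + 3·17 + 4·14; 3·17 + 7·15 + 4·17 + 1·14; 4·17 + 2·15 + 7·17 + 4·14; 1·17 + 7·15 + 6·17 + 0·14) = (267, 238, 273, 224)
The requested component of w2 is 238.

238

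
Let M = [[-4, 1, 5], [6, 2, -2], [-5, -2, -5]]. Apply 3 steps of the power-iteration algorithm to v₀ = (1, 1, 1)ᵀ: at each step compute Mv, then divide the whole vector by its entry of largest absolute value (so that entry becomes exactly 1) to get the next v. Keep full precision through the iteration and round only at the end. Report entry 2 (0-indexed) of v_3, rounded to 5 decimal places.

Mv0 = (2.000000, 6.000000, -12.000000); divide by -12.000000 → v1 = (-0.166667, -0.500000, 1.000000)
Mv1 = (5.166667, -4.000000, -3.166667); divide by 5.166667 → v2 = (1.000000, -0.774194, -0.612903)
Mv2 = (-7.838710, 5.677419, -0.387097); divide by -7.838710 → v3 = (1.000000, -0.724280, 0.049383)
Requested entry of v3: 24/486 = 0.04938

0.04938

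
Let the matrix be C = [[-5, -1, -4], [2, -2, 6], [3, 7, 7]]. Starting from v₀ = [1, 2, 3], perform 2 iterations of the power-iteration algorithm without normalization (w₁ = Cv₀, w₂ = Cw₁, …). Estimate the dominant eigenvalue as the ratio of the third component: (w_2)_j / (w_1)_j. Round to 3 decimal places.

λ ≈ 8.447

w1 = Cv₀ = ((-5)·1 + (-1)·2 + (-4)·3; 2·1 + (-2)·2 + 6·3; 3·1 + 7·2 + 7·3) = (-19, 16, 38)
w2 = Cw1 = ((-5)·(-19) + (-1)·16 + (-4)·38; 2·(-19) + (-2)·16 + 6·38; 3·(-19) + 7·16 + 7·38) = (-73, 158, 321)
Ratio at component: 321 / 38 = 8.447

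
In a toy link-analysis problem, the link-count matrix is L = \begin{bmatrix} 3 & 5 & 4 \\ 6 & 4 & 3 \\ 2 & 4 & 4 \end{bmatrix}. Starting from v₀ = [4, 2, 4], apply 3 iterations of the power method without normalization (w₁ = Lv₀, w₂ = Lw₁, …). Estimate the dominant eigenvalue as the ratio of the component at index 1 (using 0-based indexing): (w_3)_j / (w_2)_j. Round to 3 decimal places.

w1 = Lv₀ = (3·4 + 5·2 + 4·4; 6·4 + 4·2 + 3·4; 2·4 + 4·2 + 4·4) = (38, 44, 32)
w2 = Lw1 = (3·38 + 5·44 + 4·32; 6·38 + 4·44 + 3·32; 2·38 + 4·44 + 4·32) = (462, 500, 380)
w3 = Lw2 = (5406, 5912, 4444)
Ratio at component: 5912 / 500 = 11.824

11.824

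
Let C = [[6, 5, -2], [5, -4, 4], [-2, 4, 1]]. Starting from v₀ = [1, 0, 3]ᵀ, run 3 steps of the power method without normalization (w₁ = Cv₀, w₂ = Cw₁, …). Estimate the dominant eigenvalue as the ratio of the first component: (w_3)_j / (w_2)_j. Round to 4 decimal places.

λ ≈ 0.4819

w1 = Cv₀ = (6·1 + 5·0 + (-2)·3; 5·1 + (-4)·0 + 4·3; (-2)·1 + 4·0 + 1·3) = (0, 17, 1)
w2 = Cw1 = (6·0 + 5·17 + (-2)·1; 5·0 + (-4)·17 + 4·1; (-2)·0 + 4·17 + 1·1) = (83, -64, 69)
w3 = Cw2 = (40, 947, -353)
Ratio at component: 40 / 83 = 0.4819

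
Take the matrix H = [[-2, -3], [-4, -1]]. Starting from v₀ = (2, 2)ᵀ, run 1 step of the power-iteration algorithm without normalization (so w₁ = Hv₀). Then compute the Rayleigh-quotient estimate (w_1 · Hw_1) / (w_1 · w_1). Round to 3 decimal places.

w1 = Hv₀ = ((-2)·2 + (-3)·2; (-4)·2 + (-1)·2) = (-10, -10)
Hw1 = (50, 50)
w1·Hw1 = (-10)·50 + (-10)·50 = -1000; w1·w1 = (-10)·(-10) + (-10)·(-10) = 200
λ ≈ -1000/200 = -5.000

-5.000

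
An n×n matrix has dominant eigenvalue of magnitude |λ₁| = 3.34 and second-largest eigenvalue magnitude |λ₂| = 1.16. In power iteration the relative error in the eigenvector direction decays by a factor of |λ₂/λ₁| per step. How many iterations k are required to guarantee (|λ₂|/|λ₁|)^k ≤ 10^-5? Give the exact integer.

11

|λ₂/λ₁| = 1.16/3.34 = 0.34731
Need k ≥ ln(10^-5) / ln(0.34731) = -11.5129 / -1.0576 ≈ 10.886
Smallest integer k satisfying the bound: 11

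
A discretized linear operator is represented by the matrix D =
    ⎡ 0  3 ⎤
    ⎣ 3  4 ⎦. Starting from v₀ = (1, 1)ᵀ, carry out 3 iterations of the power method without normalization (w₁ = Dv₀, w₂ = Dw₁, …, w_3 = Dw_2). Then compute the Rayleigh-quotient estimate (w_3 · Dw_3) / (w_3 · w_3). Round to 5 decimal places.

w1 = Dv₀ = (0·1 + 3·1; 3·1 + 4·1) = (3, 7)
w2 = Dw1 = (0·3 + 3·7; 3·3 + 4·7) = (21, 37)
w3 = Dw2 = (111, 211)
Dw3 = (633, 1177)
w3·Dw3 = 111·633 + 211·1177 = 318610; w3·w3 = 111·111 + 211·211 = 56842
λ ≈ 318610/56842 = 5.60519

5.60519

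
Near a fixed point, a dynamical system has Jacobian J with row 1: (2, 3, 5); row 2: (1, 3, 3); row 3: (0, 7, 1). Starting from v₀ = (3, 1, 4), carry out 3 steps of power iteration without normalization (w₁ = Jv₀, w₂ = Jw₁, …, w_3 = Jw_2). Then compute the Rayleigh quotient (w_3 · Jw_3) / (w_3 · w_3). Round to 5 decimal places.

w1 = Jv₀ = (2·3 + 3·1 + 5·4; 1·3 + 3·1 + 3·4; 0·3 + 7·1 + 1·4) = (29, 18, 11)
w2 = Jw1 = (2·29 + 3·18 + 5·11; 1·29 + 3·18 + 3·11; 0·29 + 7·18 + 1·11) = (167, 116, 137)
w3 = Jw2 = (1367, 926, 949)
Jw3 = (10257, 6992, 7431)
w3·Jw3 = 1367·10257 + 926·6992 + 949·7431 = 27547930; w3·w3 = 1367·1367 + 926·926 + 949·949 = 3626766
λ ≈ 27547930/3626766 = 7.59573

7.59573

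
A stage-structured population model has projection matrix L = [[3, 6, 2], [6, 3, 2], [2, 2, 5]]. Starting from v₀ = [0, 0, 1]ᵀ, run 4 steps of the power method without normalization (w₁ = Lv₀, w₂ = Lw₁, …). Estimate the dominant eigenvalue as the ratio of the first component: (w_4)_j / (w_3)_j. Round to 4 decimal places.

10.7421

w1 = Lv₀ = (3·0 + 6·0 + 2·1; 6·0 + 3·0 + 2·1; 2·0 + 2·0 + 5·1) = (2, 2, 5)
w2 = Lw1 = (3·2 + 6·2 + 2·5; 6·2 + 3·2 + 2·5; 2·2 + 2·2 + 5·5) = (28, 28, 33)
w3 = Lw2 = (318, 318, 277)
w4 = Lw3 = (3416, 3416, 2657)
Ratio at component: 3416 / 318 = 10.7421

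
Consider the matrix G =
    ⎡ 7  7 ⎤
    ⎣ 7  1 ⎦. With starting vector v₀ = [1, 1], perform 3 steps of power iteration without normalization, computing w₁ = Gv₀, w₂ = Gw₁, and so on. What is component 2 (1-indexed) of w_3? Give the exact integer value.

1184

w1 = Gv₀ = (7·1 + 7·1; 7·1 + 1·1) = (14, 8)
w2 = Gw1 = (7·14 + 7·8; 7·14 + 1·8) = (154, 106)
w3 = Gw2 = (1820, 1184)
The requested component of w3 is 1184.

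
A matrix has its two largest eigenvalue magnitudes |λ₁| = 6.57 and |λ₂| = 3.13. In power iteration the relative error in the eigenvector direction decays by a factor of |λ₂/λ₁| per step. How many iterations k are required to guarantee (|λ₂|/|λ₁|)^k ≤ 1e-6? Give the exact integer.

19

|λ₂/λ₁| = 3.13/6.57 = 0.47641
Need k ≥ ln(1e-6) / ln(0.47641) = -13.8155 / -0.7415 ≈ 18.632
Smallest integer k satisfying the bound: 19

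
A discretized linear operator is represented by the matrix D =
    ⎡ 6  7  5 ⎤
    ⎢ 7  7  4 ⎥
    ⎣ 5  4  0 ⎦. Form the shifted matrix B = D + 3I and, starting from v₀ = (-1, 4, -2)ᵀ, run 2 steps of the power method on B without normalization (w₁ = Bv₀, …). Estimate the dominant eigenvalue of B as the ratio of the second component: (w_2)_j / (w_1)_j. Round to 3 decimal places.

μ ≈ 13.320

B = D + 3I has rows (9, 7, 5); (7, 10, 4); (5, 4, 3)
w1 = Bv₀ = (9·(-1) + 7·4 + 5·(-2); 7·(-1) + 10·4 + 4·(-2); 5·(-1) + 4·4 + 3·(-2)) = (9, 25, 5)
w2 = Bw1 = (9·9 + 7·25 + 5·5; 7·9 + 10·25 + 4·5; 5·9 + 4·25 + 3·5) = (281, 333, 160)
Ratio: 333/25 = 13.320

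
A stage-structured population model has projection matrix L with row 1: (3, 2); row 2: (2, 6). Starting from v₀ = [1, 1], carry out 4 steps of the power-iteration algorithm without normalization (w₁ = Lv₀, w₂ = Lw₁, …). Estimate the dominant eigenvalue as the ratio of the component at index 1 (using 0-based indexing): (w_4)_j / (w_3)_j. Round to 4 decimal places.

w1 = Lv₀ = (3·1 + 2·1; 2·1 + 6·1) = (5, 8)
w2 = Lw1 = (3·5 + 2·8; 2·5 + 6·8) = (31, 58)
w3 = Lw2 = (209, 410)
w4 = Lw3 = (1447, 2878)
Ratio at component: 2878 / 410 = 7.0195

λ ≈ 7.0195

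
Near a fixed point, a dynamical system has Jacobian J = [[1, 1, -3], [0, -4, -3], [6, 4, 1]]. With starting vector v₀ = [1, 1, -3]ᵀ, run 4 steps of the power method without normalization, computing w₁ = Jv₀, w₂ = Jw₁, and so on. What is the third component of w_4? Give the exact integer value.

w1 = Jv₀ = (1·1 + 1·1 + (-3)·(-3); 0·1 + (-4)·1 + (-3)·(-3); 6·1 + 4·1 + 1·(-3)) = (11, 5, 7)
w2 = Jw1 = (1·11 + 1·5 + (-3)·7; 0·11 + (-4)·5 + (-3)·7; 6·11 + 4·5 + 1·7) = (-5, -41, 93)
w3 = Jw2 = (-325, -115, -101)
w4 = Jw3 = (-137, 763, -2511)
The requested component of w4 is -2511.

-2511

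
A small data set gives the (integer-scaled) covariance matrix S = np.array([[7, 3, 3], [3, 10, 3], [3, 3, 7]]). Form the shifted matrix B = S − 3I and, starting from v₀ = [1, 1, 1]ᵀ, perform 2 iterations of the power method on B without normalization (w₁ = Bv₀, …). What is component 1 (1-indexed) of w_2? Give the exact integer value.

B = S − 3I has rows (4, 3, 3); (3, 7, 3); (3, 3, 4)
w1 = Bv₀ = (10, 13, 10)
w2 = Bw1 = (109, 151, 109)
Requested component of w2: 109

109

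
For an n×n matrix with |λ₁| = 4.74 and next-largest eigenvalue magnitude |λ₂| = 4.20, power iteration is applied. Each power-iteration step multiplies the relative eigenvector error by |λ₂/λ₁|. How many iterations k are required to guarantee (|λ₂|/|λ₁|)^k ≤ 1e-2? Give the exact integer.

|λ₂/λ₁| = 4.20/4.74 = 0.88608
Need k ≥ ln(1e-2) / ln(0.88608) = -4.6052 / -0.1210 ≈ 38.074
Smallest integer k satisfying the bound: 39

39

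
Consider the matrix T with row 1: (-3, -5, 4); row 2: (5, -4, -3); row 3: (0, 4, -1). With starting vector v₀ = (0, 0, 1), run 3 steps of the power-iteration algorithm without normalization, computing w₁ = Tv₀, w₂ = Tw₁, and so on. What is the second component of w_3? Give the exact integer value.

w1 = Tv₀ = ((-3)·0 + (-5)·0 + 4·1; 5·0 + (-4)·0 + (-3)·1; 0·0 + 4·0 + (-1)·1) = (4, -3, -1)
w2 = Tw1 = ((-3)·4 + (-5)·(-3) + 4·(-1); 5·4 + (-4)·(-3) + (-3)·(-1); 0·4 + 4·(-3) + (-1)·(-1)) = (-1, 35, -11)
w3 = Tw2 = (-216, -112, 151)
The requested component of w3 is -112.

-112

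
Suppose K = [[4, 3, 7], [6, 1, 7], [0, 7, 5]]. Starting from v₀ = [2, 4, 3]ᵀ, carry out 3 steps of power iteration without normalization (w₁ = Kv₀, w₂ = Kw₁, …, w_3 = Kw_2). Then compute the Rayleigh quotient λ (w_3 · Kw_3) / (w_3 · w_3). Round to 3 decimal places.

13.095

w1 = Kv₀ = (4·2 + 3·4 + 7·3; 6·2 + 1·4 + 7·3; 0·2 + 7·4 + 5·3) = (41, 37, 43)
w2 = Kw1 = (4·41 + 3·37 + 7·43; 6·41 + 1·37 + 7·43; 0·41 + 7·37 + 5·43) = (576, 584, 474)
w3 = Kw2 = (7374, 7358, 6458)
Kw3 = (96776, 96808, 83796)
w3·Kw3 = 7374·96776 + 7358·96808 + 6458·83796 = 1967094056; w3·w3 = 7374·7374 + 7358·7358 + 6458·6458 = 150221804
λ ≈ 1967094056/150221804 = 13.095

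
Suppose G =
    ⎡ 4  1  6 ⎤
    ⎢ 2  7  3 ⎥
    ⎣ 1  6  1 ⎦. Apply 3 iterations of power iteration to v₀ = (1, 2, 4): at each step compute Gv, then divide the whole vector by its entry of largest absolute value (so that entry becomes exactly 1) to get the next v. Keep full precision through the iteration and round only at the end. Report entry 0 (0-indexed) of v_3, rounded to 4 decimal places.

0.7884

Gv0 = (30.00000, 28.00000, 17.00000); divide by 30.00000 → v1 = (1.00000, 0.93333, 0.56667)
Gv1 = (8.33333, 10.23333, 7.16667); divide by 10.23333 → v2 = (0.81433, 1.00000, 0.70033)
Gv2 = (8.45928, 10.72964, 7.51466); divide by 10.72964 → v3 = (0.78840, 1.00000, 0.70036)
Requested entry of v3: 2597/3294 = 0.7884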